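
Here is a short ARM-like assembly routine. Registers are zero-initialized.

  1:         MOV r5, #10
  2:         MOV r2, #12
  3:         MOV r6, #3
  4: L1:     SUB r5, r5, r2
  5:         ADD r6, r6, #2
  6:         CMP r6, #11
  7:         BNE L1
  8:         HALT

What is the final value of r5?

-38

MOV r5, #10 → r5=10
MOV r2, #12 → r2=12
MOV r6, #3 → r6=3
SUB r5, r5, r2 → r5=10-12=-2
ADD r6, r6, #2 → r6=3+2=5
CMP r6, #11  (cmp 5,11)
BNE L1: taken
SUB r5, r5, r2 → r5=(-2)-12=-14
ADD r6, r6, #2 → r6=5+2=7
CMP r6, #11  (cmp 7,11)
BNE L1: taken
SUB r5, r5, r2 → r5=(-14)-12=-26
ADD r6, r6, #2 → r6=7+2=9
CMP r6, #11  (cmp 9,11)
BNE L1: taken
SUB r5, r5, r2 → r5=(-26)-12=-38
ADD r6, r6, #2 → r6=9+2=11
CMP r6, #11  (cmp 11,11)
BNE L1: not taken
halt.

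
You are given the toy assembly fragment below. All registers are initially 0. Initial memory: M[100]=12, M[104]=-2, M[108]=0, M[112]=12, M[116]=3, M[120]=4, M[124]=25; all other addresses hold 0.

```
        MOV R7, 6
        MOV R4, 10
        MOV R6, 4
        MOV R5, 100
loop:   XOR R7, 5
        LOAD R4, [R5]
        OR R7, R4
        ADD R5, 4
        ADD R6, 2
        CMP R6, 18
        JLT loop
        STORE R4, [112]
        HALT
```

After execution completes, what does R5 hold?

128

after MOV R7, 6: R7=6
after MOV R4, 10: R4=10
after MOV R6, 4: R6=4
after MOV R5, 100: R5=100
after XOR R7, 5: R7=6^5=3
after LOAD R4, [R5]: R4=M[100]=12
after OR R7, R4: R7=3|12=15
after ADD R5, 4: R5=100+4=104
after ADD R6, 2: R6=4+2=6
CMP R6, 18  (cmp 6,18)
JLT loop: taken
after XOR R7, 5: R7=15^5=10
after LOAD R4, [R5]: R4=M[104]=-2
after OR R7, R4: R7=10|(-2)=-2
after ADD R5, 4: R5=104+4=108
after ADD R6, 2: R6=6+2=8
CMP R6, 18  (cmp 8,18)
JLT loop: taken
after XOR R7, 5: R7=(-2)^5=-5
after LOAD R4, [R5]: R4=M[108]=0
after OR R7, R4: R7=(-5)|0=-5
after ADD R5, 4: R5=108+4=112
after ADD R6, 2: R6=8+2=10
CMP R6, 18  (cmp 10,18)
JLT loop: taken
after XOR R7, 5: R7=(-5)^5=-2
after LOAD R4, [R5]: R4=M[112]=12
after OR R7, R4: R7=(-2)|12=-2
after ADD R5, 4: R5=112+4=116
after ADD R6, 2: R6=10+2=12
CMP R6, 18  (cmp 12,18)
JLT loop: taken
after XOR R7, 5: R7=(-2)^5=-5
after LOAD R4, [R5]: R4=M[116]=3
after OR R7, R4: R7=(-5)|3=-5
after ADD R5, 4: R5=116+4=120
after ADD R6, 2: R6=12+2=14
CMP R6, 18  (cmp 14,18)
JLT loop: taken
after XOR R7, 5: R7=(-5)^5=-2
after LOAD R4, [R5]: R4=M[120]=4
after OR R7, R4: R7=(-2)|4=-2
after ADD R5, 4: R5=120+4=124
after ADD R6, 2: R6=14+2=16
CMP R6, 18  (cmp 16,18)
JLT loop: taken
after XOR R7, 5: R7=(-2)^5=-5
after LOAD R4, [R5]: R4=M[124]=25
after OR R7, R4: R7=(-5)|25=-5
after ADD R5, 4: R5=124+4=128
after ADD R6, 2: R6=16+2=18
CMP R6, 18  (cmp 18,18)
JLT loop: not taken
STORE R4, [112] → M[112]=25
halt.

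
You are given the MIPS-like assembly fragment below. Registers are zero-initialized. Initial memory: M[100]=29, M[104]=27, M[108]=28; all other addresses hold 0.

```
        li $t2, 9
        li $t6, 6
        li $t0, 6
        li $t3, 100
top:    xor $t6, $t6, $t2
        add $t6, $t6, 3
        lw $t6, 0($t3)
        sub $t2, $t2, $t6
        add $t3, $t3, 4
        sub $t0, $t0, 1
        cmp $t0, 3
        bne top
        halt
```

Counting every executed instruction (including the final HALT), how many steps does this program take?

$t2=9
$t6=6
$t0=6
$t3=100
$t6=6^9=15
$t6=15+3=18
$t6=M[100]=29
$t2=9-29=-20
$t3=100+4=104
$t0=6-1=5
cmp $t0, 3  (cmp 5,3)
bne top: taken
$t6=29^(-20)=-15
$t6=(-15)+3=-12
$t6=M[104]=27
$t2=(-20)-27=-47
$t3=104+4=108
$t0=5-1=4
cmp $t0, 3  (cmp 4,3)
bne top: taken
$t6=27^(-47)=-54
$t6=(-54)+3=-51
$t6=M[108]=28
$t2=(-47)-28=-75
$t3=108+4=112
$t0=4-1=3
cmp $t0, 3  (cmp 3,3)
bne top: not taken
halt.
Total executed instructions: 29.

29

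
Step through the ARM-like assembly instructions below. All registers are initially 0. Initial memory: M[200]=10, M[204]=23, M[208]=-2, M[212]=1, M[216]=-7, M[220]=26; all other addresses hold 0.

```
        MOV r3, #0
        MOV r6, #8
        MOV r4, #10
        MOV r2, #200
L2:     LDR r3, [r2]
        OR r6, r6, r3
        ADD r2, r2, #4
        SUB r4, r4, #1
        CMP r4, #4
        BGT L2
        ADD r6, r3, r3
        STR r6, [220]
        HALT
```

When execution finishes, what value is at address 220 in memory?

after MOV r3, #0: r3=0
after MOV r6, #8: r6=8
after MOV r4, #10: r4=10
after MOV r2, #200: r2=200
after LDR r3, [r2]: r3=M[200]=10
after OR r6, r6, r3: r6=8|10=10
after ADD r2, r2, #4: r2=200+4=204
after SUB r4, r4, #1: r4=10-1=9
CMP r4, #4  (cmp 9,4)
BGT L2: taken
after LDR r3, [r2]: r3=M[204]=23
after OR r6, r6, r3: r6=10|23=31
after ADD r2, r2, #4: r2=204+4=208
after SUB r4, r4, #1: r4=9-1=8
CMP r4, #4  (cmp 8,4)
BGT L2: taken
after LDR r3, [r2]: r3=M[208]=-2
after OR r6, r6, r3: r6=31|(-2)=-1
after ADD r2, r2, #4: r2=208+4=212
after SUB r4, r4, #1: r4=8-1=7
CMP r4, #4  (cmp 7,4)
BGT L2: taken
after LDR r3, [r2]: r3=M[212]=1
after OR r6, r6, r3: r6=(-1)|1=-1
after ADD r2, r2, #4: r2=212+4=216
after SUB r4, r4, #1: r4=7-1=6
CMP r4, #4  (cmp 6,4)
BGT L2: taken
after LDR r3, [r2]: r3=M[216]=-7
after OR r6, r6, r3: r6=(-1)|(-7)=-1
after ADD r2, r2, #4: r2=216+4=220
after SUB r4, r4, #1: r4=6-1=5
CMP r4, #4  (cmp 5,4)
BGT L2: taken
after LDR r3, [r2]: r3=M[220]=26
after OR r6, r6, r3: r6=(-1)|26=-1
after ADD r2, r2, #4: r2=220+4=224
after SUB r4, r4, #1: r4=5-1=4
CMP r4, #4  (cmp 4,4)
BGT L2: not taken
after ADD r6, r3, r3: r6=26+26=52
STR r6, [220] → M[220]=52
halt.

52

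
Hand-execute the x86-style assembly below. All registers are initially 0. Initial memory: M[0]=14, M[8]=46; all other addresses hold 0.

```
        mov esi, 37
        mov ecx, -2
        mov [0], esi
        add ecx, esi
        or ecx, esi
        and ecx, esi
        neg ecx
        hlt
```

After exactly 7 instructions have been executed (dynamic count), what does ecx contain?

esi=37
ecx=-2
mov [0], esi → M[0]=37
ecx=(-2)+37=35
ecx=35|37=39
ecx=39&37=37
ecx=-(37)=-37
After step 7: ecx = -37.

-37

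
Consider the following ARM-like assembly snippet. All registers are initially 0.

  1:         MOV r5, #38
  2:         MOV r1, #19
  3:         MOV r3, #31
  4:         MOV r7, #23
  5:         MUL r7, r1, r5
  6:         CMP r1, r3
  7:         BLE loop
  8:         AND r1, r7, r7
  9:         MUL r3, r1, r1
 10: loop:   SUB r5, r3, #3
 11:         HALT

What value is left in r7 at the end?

MOV r5, #38 → r5=38
MOV r1, #19 → r1=19
MOV r3, #31 → r3=31
MOV r7, #23 → r7=23
MUL r7, r1, r5 → r7=19*38=722
CMP r1, r3  (cmp 19,31)
BLE loop: taken
SUB r5, r3, #3 → r5=31-3=28
halt.

722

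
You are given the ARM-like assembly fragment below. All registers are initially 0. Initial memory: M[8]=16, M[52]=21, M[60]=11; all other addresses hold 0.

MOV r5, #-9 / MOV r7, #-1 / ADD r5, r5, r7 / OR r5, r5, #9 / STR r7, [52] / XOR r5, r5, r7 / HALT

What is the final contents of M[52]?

after MOV r5, #-9: r5=-9
after MOV r7, #-1: r7=-1
after ADD r5, r5, r7: r5=(-9)+(-1)=-10
after OR r5, r5, #9: r5=(-10)|9=-1
STR r7, [52] → M[52]=-1
after XOR r5, r5, r7: r5=(-1)^(-1)=0
halt.

-1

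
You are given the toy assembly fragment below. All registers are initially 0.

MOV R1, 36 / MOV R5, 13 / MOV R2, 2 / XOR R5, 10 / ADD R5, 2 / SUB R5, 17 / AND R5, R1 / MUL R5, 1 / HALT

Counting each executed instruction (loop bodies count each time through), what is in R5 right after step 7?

MOV R1, 36 → R1=36
MOV R5, 13 → R5=13
MOV R2, 2 → R2=2
XOR R5, 10 → R5=13^10=7
ADD R5, 2 → R5=7+2=9
SUB R5, 17 → R5=9-17=-8
AND R5, R1 → R5=(-8)&36=32
After step 7: R5 = 32.

32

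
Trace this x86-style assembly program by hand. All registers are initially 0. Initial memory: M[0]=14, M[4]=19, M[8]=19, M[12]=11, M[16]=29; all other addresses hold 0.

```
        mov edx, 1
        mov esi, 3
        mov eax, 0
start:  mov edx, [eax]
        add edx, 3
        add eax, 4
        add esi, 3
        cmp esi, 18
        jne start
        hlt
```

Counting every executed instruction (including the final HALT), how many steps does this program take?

after mov edx, 1: edx=1
after mov esi, 3: esi=3
after mov eax, 0: eax=0
after mov edx, [eax]: edx=M[0]=14
after add edx, 3: edx=14+3=17
after add eax, 4: eax=0+4=4
after add esi, 3: esi=3+3=6
cmp esi, 18  (cmp 6,18)
jne start: taken
after mov edx, [eax]: edx=M[4]=19
after add edx, 3: edx=19+3=22
after add eax, 4: eax=4+4=8
after add esi, 3: esi=6+3=9
cmp esi, 18  (cmp 9,18)
jne start: taken
after mov edx, [eax]: edx=M[8]=19
after add edx, 3: edx=19+3=22
after add eax, 4: eax=8+4=12
after add esi, 3: esi=9+3=12
cmp esi, 18  (cmp 12,18)
jne start: taken
after mov edx, [eax]: edx=M[12]=11
after add edx, 3: edx=11+3=14
after add eax, 4: eax=12+4=16
after add esi, 3: esi=12+3=15
cmp esi, 18  (cmp 15,18)
jne start: taken
after mov edx, [eax]: edx=M[16]=29
after add edx, 3: edx=29+3=32
after add eax, 4: eax=16+4=20
after add esi, 3: esi=15+3=18
cmp esi, 18  (cmp 18,18)
jne start: not taken
halt.
Total executed instructions: 34.

34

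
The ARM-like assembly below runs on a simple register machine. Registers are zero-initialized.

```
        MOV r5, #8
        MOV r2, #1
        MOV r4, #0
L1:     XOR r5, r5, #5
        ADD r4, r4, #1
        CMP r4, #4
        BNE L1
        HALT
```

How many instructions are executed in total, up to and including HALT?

MOV r5, #8 → r5=8
MOV r2, #1 → r2=1
MOV r4, #0 → r4=0
XOR r5, r5, #5 → r5=8^5=13
ADD r4, r4, #1 → r4=0+1=1
CMP r4, #4  (cmp 1,4)
BNE L1: taken
XOR r5, r5, #5 → r5=13^5=8
ADD r4, r4, #1 → r4=1+1=2
CMP r4, #4  (cmp 2,4)
BNE L1: taken
XOR r5, r5, #5 → r5=8^5=13
ADD r4, r4, #1 → r4=2+1=3
CMP r4, #4  (cmp 3,4)
BNE L1: taken
XOR r5, r5, #5 → r5=13^5=8
ADD r4, r4, #1 → r4=3+1=4
CMP r4, #4  (cmp 4,4)
BNE L1: not taken
halt.
Total executed instructions: 20.

20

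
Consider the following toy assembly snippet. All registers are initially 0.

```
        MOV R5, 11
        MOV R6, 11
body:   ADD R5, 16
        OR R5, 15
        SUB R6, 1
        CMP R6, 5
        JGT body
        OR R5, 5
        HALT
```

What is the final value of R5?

MOV R5, 11 → R5=11
MOV R6, 11 → R6=11
ADD R5, 16 → R5=11+16=27
OR R5, 15 → R5=27|15=31
SUB R6, 1 → R6=11-1=10
CMP R6, 5  (cmp 10,5)
JGT body: taken
ADD R5, 16 → R5=31+16=47
OR R5, 15 → R5=47|15=47
SUB R6, 1 → R6=10-1=9
CMP R6, 5  (cmp 9,5)
JGT body: taken
ADD R5, 16 → R5=47+16=63
OR R5, 15 → R5=63|15=63
SUB R6, 1 → R6=9-1=8
CMP R6, 5  (cmp 8,5)
JGT body: taken
ADD R5, 16 → R5=63+16=79
OR R5, 15 → R5=79|15=79
SUB R6, 1 → R6=8-1=7
CMP R6, 5  (cmp 7,5)
JGT body: taken
ADD R5, 16 → R5=79+16=95
OR R5, 15 → R5=95|15=95
SUB R6, 1 → R6=7-1=6
CMP R6, 5  (cmp 6,5)
JGT body: taken
ADD R5, 16 → R5=95+16=111
OR R5, 15 → R5=111|15=111
SUB R6, 1 → R6=6-1=5
CMP R6, 5  (cmp 5,5)
JGT body: not taken
OR R5, 5 → R5=111|5=111
halt.

111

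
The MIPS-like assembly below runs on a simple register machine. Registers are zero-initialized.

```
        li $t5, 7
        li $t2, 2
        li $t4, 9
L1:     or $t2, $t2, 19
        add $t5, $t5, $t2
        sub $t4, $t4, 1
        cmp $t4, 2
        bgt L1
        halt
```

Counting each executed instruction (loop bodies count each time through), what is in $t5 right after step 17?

after li $t5, 7: $t5=7
after li $t2, 2: $t2=2
after li $t4, 9: $t4=9
after or $t2, $t2, 19: $t2=2|19=19
after add $t5, $t5, $t2: $t5=7+19=26
after sub $t4, $t4, 1: $t4=9-1=8
cmp $t4, 2  (cmp 8,2)
bgt L1: taken
after or $t2, $t2, 19: $t2=19|19=19
after add $t5, $t5, $t2: $t5=26+19=45
after sub $t4, $t4, 1: $t4=8-1=7
cmp $t4, 2  (cmp 7,2)
bgt L1: taken
after or $t2, $t2, 19: $t2=19|19=19
after add $t5, $t5, $t2: $t5=45+19=64
after sub $t4, $t4, 1: $t4=7-1=6
cmp $t4, 2  (cmp 6,2)
After step 17: $t5 = 64.

64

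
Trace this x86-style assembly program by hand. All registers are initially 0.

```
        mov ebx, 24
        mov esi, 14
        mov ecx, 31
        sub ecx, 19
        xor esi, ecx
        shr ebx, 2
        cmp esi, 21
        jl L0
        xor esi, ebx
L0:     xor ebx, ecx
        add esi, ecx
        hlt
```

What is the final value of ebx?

10

mov ebx, 24 → ebx=24
mov esi, 14 → esi=14
mov ecx, 31 → ecx=31
sub ecx, 19 → ecx=31-19=12
xor esi, ecx → esi=14^12=2
shr ebx, 2 → ebx=24>>2=6
cmp esi, 21  (cmp 2,21)
jl L0: taken
xor ebx, ecx → ebx=6^12=10
add esi, ecx → esi=2+12=14
halt.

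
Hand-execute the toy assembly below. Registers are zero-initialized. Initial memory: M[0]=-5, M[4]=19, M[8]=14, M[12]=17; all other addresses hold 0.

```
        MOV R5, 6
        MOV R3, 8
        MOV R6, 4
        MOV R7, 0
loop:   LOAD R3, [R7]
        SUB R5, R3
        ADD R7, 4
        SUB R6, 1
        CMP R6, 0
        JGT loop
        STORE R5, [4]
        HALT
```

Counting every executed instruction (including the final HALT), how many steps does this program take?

MOV R5, 6 → R5=6
MOV R3, 8 → R3=8
MOV R6, 4 → R6=4
MOV R7, 0 → R7=0
LOAD R3, [R7] → R3=M[0]=-5
SUB R5, R3 → R5=6-(-5)=11
ADD R7, 4 → R7=0+4=4
SUB R6, 1 → R6=4-1=3
CMP R6, 0  (cmp 3,0)
JGT loop: taken
LOAD R3, [R7] → R3=M[4]=19
SUB R5, R3 → R5=11-19=-8
ADD R7, 4 → R7=4+4=8
SUB R6, 1 → R6=3-1=2
CMP R6, 0  (cmp 2,0)
JGT loop: taken
LOAD R3, [R7] → R3=M[8]=14
SUB R5, R3 → R5=(-8)-14=-22
ADD R7, 4 → R7=8+4=12
SUB R6, 1 → R6=2-1=1
CMP R6, 0  (cmp 1,0)
JGT loop: taken
LOAD R3, [R7] → R3=M[12]=17
SUB R5, R3 → R5=(-22)-17=-39
ADD R7, 4 → R7=12+4=16
SUB R6, 1 → R6=1-1=0
CMP R6, 0  (cmp 0,0)
JGT loop: not taken
STORE R5, [4] → M[4]=-39
halt.
Total executed instructions: 30.

30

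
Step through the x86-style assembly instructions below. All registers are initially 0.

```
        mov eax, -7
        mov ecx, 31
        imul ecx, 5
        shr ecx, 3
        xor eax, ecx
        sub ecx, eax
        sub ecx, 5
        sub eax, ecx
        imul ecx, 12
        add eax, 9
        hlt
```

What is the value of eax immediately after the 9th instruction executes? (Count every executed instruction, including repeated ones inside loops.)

-58

eax=-7
ecx=31
ecx=31*5=155
ecx=155>>3=19
eax=(-7)^19=-22
ecx=19-(-22)=41
ecx=41-5=36
eax=(-22)-36=-58
ecx=36*12=432
After step 9: eax = -58.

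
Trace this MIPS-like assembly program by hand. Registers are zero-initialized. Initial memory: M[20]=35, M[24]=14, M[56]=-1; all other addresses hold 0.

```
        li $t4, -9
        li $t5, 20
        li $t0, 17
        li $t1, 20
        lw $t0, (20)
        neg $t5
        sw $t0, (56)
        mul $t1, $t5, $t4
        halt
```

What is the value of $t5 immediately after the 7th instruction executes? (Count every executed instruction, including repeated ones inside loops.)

after li $t4, -9: $t4=-9
after li $t5, 20: $t5=20
after li $t0, 17: $t0=17
after li $t1, 20: $t1=20
after lw $t0, (20): $t0=M[20]=35
after neg $t5: $t5=-(20)=-20
sw $t0, (56) → M[56]=35
After step 7: $t5 = -20.

-20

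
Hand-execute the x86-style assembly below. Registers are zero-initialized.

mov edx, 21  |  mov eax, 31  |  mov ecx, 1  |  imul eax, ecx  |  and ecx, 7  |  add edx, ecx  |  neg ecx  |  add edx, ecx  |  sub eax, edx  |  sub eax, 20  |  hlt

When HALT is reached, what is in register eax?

-10

edx=21
eax=31
ecx=1
eax=31*1=31
ecx=1&7=1
edx=21+1=22
ecx=-(1)=-1
edx=22+(-1)=21
eax=31-21=10
eax=10-20=-10
halt.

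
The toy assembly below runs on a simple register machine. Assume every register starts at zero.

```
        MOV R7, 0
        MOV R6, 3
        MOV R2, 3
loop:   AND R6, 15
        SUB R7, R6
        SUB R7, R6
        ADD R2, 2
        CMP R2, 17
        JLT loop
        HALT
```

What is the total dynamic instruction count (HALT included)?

46

MOV R7, 0 → R7=0
MOV R6, 3 → R6=3
MOV R2, 3 → R2=3
AND R6, 15 → R6=3&15=3
SUB R7, R6 → R7=0-3=-3
SUB R7, R6 → R7=(-3)-3=-6
ADD R2, 2 → R2=3+2=5
CMP R2, 17  (cmp 5,17)
JLT loop: taken
AND R6, 15 → R6=3&15=3
SUB R7, R6 → R7=(-6)-3=-9
SUB R7, R6 → R7=(-9)-3=-12
ADD R2, 2 → R2=5+2=7
CMP R2, 17  (cmp 7,17)
JLT loop: taken
AND R6, 15 → R6=3&15=3
SUB R7, R6 → R7=(-12)-3=-15
SUB R7, R6 → R7=(-15)-3=-18
ADD R2, 2 → R2=7+2=9
CMP R2, 17  (cmp 9,17)
JLT loop: taken
AND R6, 15 → R6=3&15=3
SUB R7, R6 → R7=(-18)-3=-21
SUB R7, R6 → R7=(-21)-3=-24
ADD R2, 2 → R2=9+2=11
CMP R2, 17  (cmp 11,17)
JLT loop: taken
AND R6, 15 → R6=3&15=3
SUB R7, R6 → R7=(-24)-3=-27
SUB R7, R6 → R7=(-27)-3=-30
ADD R2, 2 → R2=11+2=13
CMP R2, 17  (cmp 13,17)
JLT loop: taken
AND R6, 15 → R6=3&15=3
SUB R7, R6 → R7=(-30)-3=-33
SUB R7, R6 → R7=(-33)-3=-36
ADD R2, 2 → R2=13+2=15
CMP R2, 17  (cmp 15,17)
JLT loop: taken
AND R6, 15 → R6=3&15=3
SUB R7, R6 → R7=(-36)-3=-39
SUB R7, R6 → R7=(-39)-3=-42
ADD R2, 2 → R2=15+2=17
CMP R2, 17  (cmp 17,17)
JLT loop: not taken
halt.
Total executed instructions: 46.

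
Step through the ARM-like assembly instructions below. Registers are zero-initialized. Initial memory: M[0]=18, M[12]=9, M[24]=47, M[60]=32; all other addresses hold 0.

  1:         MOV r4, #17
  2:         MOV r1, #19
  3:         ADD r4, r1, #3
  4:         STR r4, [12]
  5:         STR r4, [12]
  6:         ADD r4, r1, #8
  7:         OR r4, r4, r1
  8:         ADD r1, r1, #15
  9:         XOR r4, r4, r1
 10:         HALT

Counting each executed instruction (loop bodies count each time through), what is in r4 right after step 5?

22

MOV r4, #17 → r4=17
MOV r1, #19 → r1=19
ADD r4, r1, #3 → r4=19+3=22
STR r4, [12] → M[12]=22
STR r4, [12] → M[12]=22
After step 5: r4 = 22.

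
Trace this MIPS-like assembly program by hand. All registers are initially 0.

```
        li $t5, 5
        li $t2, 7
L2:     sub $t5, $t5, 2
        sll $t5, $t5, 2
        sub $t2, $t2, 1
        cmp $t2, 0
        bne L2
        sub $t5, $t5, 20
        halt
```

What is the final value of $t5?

li $t5, 5 → $t5=5
li $t2, 7 → $t2=7
sub $t5, $t5, 2 → $t5=5-2=3
sll $t5, $t5, 2 → $t5=3<<2=12
sub $t2, $t2, 1 → $t2=7-1=6
cmp $t2, 0  (cmp 6,0)
bne L2: taken
sub $t5, $t5, 2 → $t5=12-2=10
sll $t5, $t5, 2 → $t5=10<<2=40
sub $t2, $t2, 1 → $t2=6-1=5
cmp $t2, 0  (cmp 5,0)
bne L2: taken
sub $t5, $t5, 2 → $t5=40-2=38
sll $t5, $t5, 2 → $t5=38<<2=152
sub $t2, $t2, 1 → $t2=5-1=4
cmp $t2, 0  (cmp 4,0)
bne L2: taken
sub $t5, $t5, 2 → $t5=152-2=150
sll $t5, $t5, 2 → $t5=150<<2=600
sub $t2, $t2, 1 → $t2=4-1=3
cmp $t2, 0  (cmp 3,0)
bne L2: taken
sub $t5, $t5, 2 → $t5=600-2=598
sll $t5, $t5, 2 → $t5=598<<2=2392
sub $t2, $t2, 1 → $t2=3-1=2
cmp $t2, 0  (cmp 2,0)
bne L2: taken
sub $t5, $t5, 2 → $t5=2392-2=2390
sll $t5, $t5, 2 → $t5=2390<<2=9560
sub $t2, $t2, 1 → $t2=2-1=1
cmp $t2, 0  (cmp 1,0)
bne L2: taken
sub $t5, $t5, 2 → $t5=9560-2=9558
sll $t5, $t5, 2 → $t5=9558<<2=38232
sub $t2, $t2, 1 → $t2=1-1=0
cmp $t2, 0  (cmp 0,0)
bne L2: not taken
sub $t5, $t5, 20 → $t5=38232-20=38212
halt.

38212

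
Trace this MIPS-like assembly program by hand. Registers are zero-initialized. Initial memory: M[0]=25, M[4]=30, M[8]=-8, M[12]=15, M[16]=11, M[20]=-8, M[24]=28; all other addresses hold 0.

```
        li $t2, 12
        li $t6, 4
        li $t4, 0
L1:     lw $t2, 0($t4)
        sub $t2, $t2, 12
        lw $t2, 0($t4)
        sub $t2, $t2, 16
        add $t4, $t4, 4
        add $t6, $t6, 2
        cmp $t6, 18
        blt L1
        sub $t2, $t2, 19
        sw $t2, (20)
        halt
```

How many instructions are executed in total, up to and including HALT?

$t2=12
$t6=4
$t4=0
$t2=M[0]=25
$t2=25-12=13
$t2=M[0]=25
$t2=25-16=9
$t4=0+4=4
$t6=4+2=6
cmp $t6, 18  (cmp 6,18)
blt L1: taken
$t2=M[4]=30
$t2=30-12=18
$t2=M[4]=30
$t2=30-16=14
$t4=4+4=8
$t6=6+2=8
cmp $t6, 18  (cmp 8,18)
blt L1: taken
$t2=M[8]=-8
$t2=(-8)-12=-20
$t2=M[8]=-8
$t2=(-8)-16=-24
$t4=8+4=12
$t6=8+2=10
cmp $t6, 18  (cmp 10,18)
blt L1: taken
$t2=M[12]=15
$t2=15-12=3
$t2=M[12]=15
$t2=15-16=-1
$t4=12+4=16
$t6=10+2=12
cmp $t6, 18  (cmp 12,18)
blt L1: taken
$t2=M[16]=11
$t2=11-12=-1
$t2=M[16]=11
$t2=11-16=-5
$t4=16+4=20
$t6=12+2=14
cmp $t6, 18  (cmp 14,18)
blt L1: taken
$t2=M[20]=-8
$t2=(-8)-12=-20
$t2=M[20]=-8
$t2=(-8)-16=-24
$t4=20+4=24
$t6=14+2=16
cmp $t6, 18  (cmp 16,18)
blt L1: taken
$t2=M[24]=28
$t2=28-12=16
$t2=M[24]=28
$t2=28-16=12
$t4=24+4=28
$t6=16+2=18
cmp $t6, 18  (cmp 18,18)
blt L1: not taken
$t2=12-19=-7
sw $t2, (20) → M[20]=-7
halt.
Total executed instructions: 62.

62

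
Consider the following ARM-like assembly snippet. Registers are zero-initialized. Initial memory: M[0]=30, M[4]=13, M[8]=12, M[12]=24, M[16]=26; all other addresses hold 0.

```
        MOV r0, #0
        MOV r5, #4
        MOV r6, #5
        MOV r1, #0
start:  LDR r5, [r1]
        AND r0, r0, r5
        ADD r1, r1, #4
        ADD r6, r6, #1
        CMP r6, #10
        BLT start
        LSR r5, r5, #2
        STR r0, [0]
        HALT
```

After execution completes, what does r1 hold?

MOV r0, #0 → r0=0
MOV r5, #4 → r5=4
MOV r6, #5 → r6=5
MOV r1, #0 → r1=0
LDR r5, [r1] → r5=M[0]=30
AND r0, r0, r5 → r0=0&30=0
ADD r1, r1, #4 → r1=0+4=4
ADD r6, r6, #1 → r6=5+1=6
CMP r6, #10  (cmp 6,10)
BLT start: taken
LDR r5, [r1] → r5=M[4]=13
AND r0, r0, r5 → r0=0&13=0
ADD r1, r1, #4 → r1=4+4=8
ADD r6, r6, #1 → r6=6+1=7
CMP r6, #10  (cmp 7,10)
BLT start: taken
LDR r5, [r1] → r5=M[8]=12
AND r0, r0, r5 → r0=0&12=0
ADD r1, r1, #4 → r1=8+4=12
ADD r6, r6, #1 → r6=7+1=8
CMP r6, #10  (cmp 8,10)
BLT start: taken
LDR r5, [r1] → r5=M[12]=24
AND r0, r0, r5 → r0=0&24=0
ADD r1, r1, #4 → r1=12+4=16
ADD r6, r6, #1 → r6=8+1=9
CMP r6, #10  (cmp 9,10)
BLT start: taken
LDR r5, [r1] → r5=M[16]=26
AND r0, r0, r5 → r0=0&26=0
ADD r1, r1, #4 → r1=16+4=20
ADD r6, r6, #1 → r6=9+1=10
CMP r6, #10  (cmp 10,10)
BLT start: not taken
LSR r5, r5, #2 → r5=26>>2=6
STR r0, [0] → M[0]=0
halt.

20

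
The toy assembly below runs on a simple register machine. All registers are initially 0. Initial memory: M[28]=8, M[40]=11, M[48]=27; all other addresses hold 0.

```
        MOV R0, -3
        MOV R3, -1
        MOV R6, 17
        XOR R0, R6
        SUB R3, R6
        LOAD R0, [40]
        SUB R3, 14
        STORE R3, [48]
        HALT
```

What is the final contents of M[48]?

R0=-3
R3=-1
R6=17
R0=(-3)^17=-20
R3=(-1)-17=-18
R0=M[40]=11
R3=(-18)-14=-32
STORE R3, [48] → M[48]=-32
halt.

-32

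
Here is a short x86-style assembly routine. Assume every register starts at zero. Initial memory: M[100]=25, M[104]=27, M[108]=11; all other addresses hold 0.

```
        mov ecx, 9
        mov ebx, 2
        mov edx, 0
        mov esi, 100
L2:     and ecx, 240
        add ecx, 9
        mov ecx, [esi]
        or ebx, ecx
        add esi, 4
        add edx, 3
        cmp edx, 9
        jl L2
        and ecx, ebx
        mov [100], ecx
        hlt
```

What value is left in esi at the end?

ecx=9
ebx=2
edx=0
esi=100
ecx=9&240=0
ecx=0+9=9
ecx=M[100]=25
ebx=2|25=27
esi=100+4=104
edx=0+3=3
cmp edx, 9  (cmp 3,9)
jl L2: taken
ecx=25&240=16
ecx=16+9=25
ecx=M[104]=27
ebx=27|27=27
esi=104+4=108
edx=3+3=6
cmp edx, 9  (cmp 6,9)
jl L2: taken
ecx=27&240=16
ecx=16+9=25
ecx=M[108]=11
ebx=27|11=27
esi=108+4=112
edx=6+3=9
cmp edx, 9  (cmp 9,9)
jl L2: not taken
ecx=11&27=11
mov [100], ecx → M[100]=11
halt.

112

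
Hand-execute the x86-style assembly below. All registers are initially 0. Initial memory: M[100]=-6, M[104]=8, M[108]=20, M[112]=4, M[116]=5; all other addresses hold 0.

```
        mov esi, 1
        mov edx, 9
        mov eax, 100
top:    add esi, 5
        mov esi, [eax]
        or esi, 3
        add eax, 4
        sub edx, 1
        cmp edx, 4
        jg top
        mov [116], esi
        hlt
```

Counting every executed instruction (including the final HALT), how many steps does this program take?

40

mov esi, 1 → esi=1
mov edx, 9 → edx=9
mov eax, 100 → eax=100
add esi, 5 → esi=1+5=6
mov esi, [eax] → esi=M[100]=-6
or esi, 3 → esi=(-6)|3=-5
add eax, 4 → eax=100+4=104
sub edx, 1 → edx=9-1=8
cmp edx, 4  (cmp 8,4)
jg top: taken
add esi, 5 → esi=(-5)+5=0
mov esi, [eax] → esi=M[104]=8
or esi, 3 → esi=8|3=11
add eax, 4 → eax=104+4=108
sub edx, 1 → edx=8-1=7
cmp edx, 4  (cmp 7,4)
jg top: taken
add esi, 5 → esi=11+5=16
mov esi, [eax] → esi=M[108]=20
or esi, 3 → esi=20|3=23
add eax, 4 → eax=108+4=112
sub edx, 1 → edx=7-1=6
cmp edx, 4  (cmp 6,4)
jg top: taken
add esi, 5 → esi=23+5=28
mov esi, [eax] → esi=M[112]=4
or esi, 3 → esi=4|3=7
add eax, 4 → eax=112+4=116
sub edx, 1 → edx=6-1=5
cmp edx, 4  (cmp 5,4)
jg top: taken
add esi, 5 → esi=7+5=12
mov esi, [eax] → esi=M[116]=5
or esi, 3 → esi=5|3=7
add eax, 4 → eax=116+4=120
sub edx, 1 → edx=5-1=4
cmp edx, 4  (cmp 4,4)
jg top: not taken
mov [116], esi → M[116]=7
halt.
Total executed instructions: 40.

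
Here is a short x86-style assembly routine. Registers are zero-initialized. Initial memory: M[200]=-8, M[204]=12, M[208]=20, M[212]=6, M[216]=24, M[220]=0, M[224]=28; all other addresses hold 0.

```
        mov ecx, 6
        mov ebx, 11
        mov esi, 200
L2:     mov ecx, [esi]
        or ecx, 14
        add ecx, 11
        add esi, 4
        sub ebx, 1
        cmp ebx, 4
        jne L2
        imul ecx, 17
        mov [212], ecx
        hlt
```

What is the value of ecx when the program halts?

697

mov ecx, 6 → ecx=6
mov ebx, 11 → ebx=11
mov esi, 200 → esi=200
mov ecx, [esi] → ecx=M[200]=-8
or ecx, 14 → ecx=(-8)|14=-2
add ecx, 11 → ecx=(-2)+11=9
add esi, 4 → esi=200+4=204
sub ebx, 1 → ebx=11-1=10
cmp ebx, 4  (cmp 10,4)
jne L2: taken
mov ecx, [esi] → ecx=M[204]=12
or ecx, 14 → ecx=12|14=14
add ecx, 11 → ecx=14+11=25
add esi, 4 → esi=204+4=208
sub ebx, 1 → ebx=10-1=9
cmp ebx, 4  (cmp 9,4)
jne L2: taken
mov ecx, [esi] → ecx=M[208]=20
or ecx, 14 → ecx=20|14=30
add ecx, 11 → ecx=30+11=41
add esi, 4 → esi=208+4=212
sub ebx, 1 → ebx=9-1=8
cmp ebx, 4  (cmp 8,4)
jne L2: taken
mov ecx, [esi] → ecx=M[212]=6
or ecx, 14 → ecx=6|14=14
add ecx, 11 → ecx=14+11=25
add esi, 4 → esi=212+4=216
sub ebx, 1 → ebx=8-1=7
cmp ebx, 4  (cmp 7,4)
jne L2: taken
mov ecx, [esi] → ecx=M[216]=24
or ecx, 14 → ecx=24|14=30
add ecx, 11 → ecx=30+11=41
add esi, 4 → esi=216+4=220
sub ebx, 1 → ebx=7-1=6
cmp ebx, 4  (cmp 6,4)
jne L2: taken
mov ecx, [esi] → ecx=M[220]=0
or ecx, 14 → ecx=0|14=14
add ecx, 11 → ecx=14+11=25
add esi, 4 → esi=220+4=224
sub ebx, 1 → ebx=6-1=5
cmp ebx, 4  (cmp 5,4)
jne L2: taken
mov ecx, [esi] → ecx=M[224]=28
or ecx, 14 → ecx=28|14=30
add ecx, 11 → ecx=30+11=41
add esi, 4 → esi=224+4=228
sub ebx, 1 → ebx=5-1=4
cmp ebx, 4  (cmp 4,4)
jne L2: not taken
imul ecx, 17 → ecx=41*17=697
mov [212], ecx → M[212]=697
halt.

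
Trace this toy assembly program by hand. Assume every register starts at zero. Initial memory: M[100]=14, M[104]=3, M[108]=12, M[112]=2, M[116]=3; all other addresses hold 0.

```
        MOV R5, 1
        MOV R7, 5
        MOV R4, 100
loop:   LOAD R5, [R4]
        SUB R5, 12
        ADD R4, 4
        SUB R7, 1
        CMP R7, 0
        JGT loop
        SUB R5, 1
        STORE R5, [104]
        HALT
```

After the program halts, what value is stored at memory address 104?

-10

R5=1
R7=5
R4=100
R5=M[100]=14
R5=14-12=2
R4=100+4=104
R7=5-1=4
CMP R7, 0  (cmp 4,0)
JGT loop: taken
R5=M[104]=3
R5=3-12=-9
R4=104+4=108
R7=4-1=3
CMP R7, 0  (cmp 3,0)
JGT loop: taken
R5=M[108]=12
R5=12-12=0
R4=108+4=112
R7=3-1=2
CMP R7, 0  (cmp 2,0)
JGT loop: taken
R5=M[112]=2
R5=2-12=-10
R4=112+4=116
R7=2-1=1
CMP R7, 0  (cmp 1,0)
JGT loop: taken
R5=M[116]=3
R5=3-12=-9
R4=116+4=120
R7=1-1=0
CMP R7, 0  (cmp 0,0)
JGT loop: not taken
R5=(-9)-1=-10
STORE R5, [104] → M[104]=-10
halt.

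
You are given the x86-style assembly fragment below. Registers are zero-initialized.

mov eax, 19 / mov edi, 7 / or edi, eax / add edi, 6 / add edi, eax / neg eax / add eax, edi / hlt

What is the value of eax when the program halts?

eax=19
edi=7
edi=7|19=23
edi=23+6=29
edi=29+19=48
eax=-(19)=-19
eax=(-19)+48=29
halt.

29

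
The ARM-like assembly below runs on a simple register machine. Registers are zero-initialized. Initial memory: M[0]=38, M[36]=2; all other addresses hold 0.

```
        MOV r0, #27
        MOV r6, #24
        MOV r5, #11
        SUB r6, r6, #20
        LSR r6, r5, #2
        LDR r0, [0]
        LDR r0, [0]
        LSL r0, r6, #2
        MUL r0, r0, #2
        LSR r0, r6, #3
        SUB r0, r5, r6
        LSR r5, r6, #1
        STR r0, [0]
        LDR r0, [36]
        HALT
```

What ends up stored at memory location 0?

9

MOV r0, #27 → r0=27
MOV r6, #24 → r6=24
MOV r5, #11 → r5=11
SUB r6, r6, #20 → r6=24-20=4
LSR r6, r5, #2 → r6=11>>2=2
LDR r0, [0] → r0=M[0]=38
LDR r0, [0] → r0=M[0]=38
LSL r0, r6, #2 → r0=2<<2=8
MUL r0, r0, #2 → r0=8*2=16
LSR r0, r6, #3 → r0=2>>3=0
SUB r0, r5, r6 → r0=11-2=9
LSR r5, r6, #1 → r5=2>>1=1
STR r0, [0] → M[0]=9
LDR r0, [36] → r0=M[36]=2
halt.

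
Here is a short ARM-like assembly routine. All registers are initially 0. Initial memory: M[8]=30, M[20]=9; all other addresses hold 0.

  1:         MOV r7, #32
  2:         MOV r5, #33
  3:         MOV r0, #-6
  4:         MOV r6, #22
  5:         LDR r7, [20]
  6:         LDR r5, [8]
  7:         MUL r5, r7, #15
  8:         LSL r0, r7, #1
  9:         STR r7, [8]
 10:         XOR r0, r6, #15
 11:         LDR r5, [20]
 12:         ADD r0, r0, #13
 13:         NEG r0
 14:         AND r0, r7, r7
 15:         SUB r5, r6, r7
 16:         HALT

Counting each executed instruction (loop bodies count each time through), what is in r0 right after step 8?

r7=32
r5=33
r0=-6
r6=22
r7=M[20]=9
r5=M[8]=30
r5=9*15=135
r0=9<<1=18
After step 8: r0 = 18.

18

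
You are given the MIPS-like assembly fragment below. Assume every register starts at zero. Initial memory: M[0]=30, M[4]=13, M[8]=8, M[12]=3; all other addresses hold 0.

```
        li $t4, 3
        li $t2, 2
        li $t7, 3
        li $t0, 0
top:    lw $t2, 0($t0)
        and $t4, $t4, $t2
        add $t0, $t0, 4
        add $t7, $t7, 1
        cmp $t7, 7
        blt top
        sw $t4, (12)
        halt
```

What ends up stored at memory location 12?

$t4=3
$t2=2
$t7=3
$t0=0
$t2=M[0]=30
$t4=3&30=2
$t0=0+4=4
$t7=3+1=4
cmp $t7, 7  (cmp 4,7)
blt top: taken
$t2=M[4]=13
$t4=2&13=0
$t0=4+4=8
$t7=4+1=5
cmp $t7, 7  (cmp 5,7)
blt top: taken
$t2=M[8]=8
$t4=0&8=0
$t0=8+4=12
$t7=5+1=6
cmp $t7, 7  (cmp 6,7)
blt top: taken
$t2=M[12]=3
$t4=0&3=0
$t0=12+4=16
$t7=6+1=7
cmp $t7, 7  (cmp 7,7)
blt top: not taken
sw $t4, (12) → M[12]=0
halt.

0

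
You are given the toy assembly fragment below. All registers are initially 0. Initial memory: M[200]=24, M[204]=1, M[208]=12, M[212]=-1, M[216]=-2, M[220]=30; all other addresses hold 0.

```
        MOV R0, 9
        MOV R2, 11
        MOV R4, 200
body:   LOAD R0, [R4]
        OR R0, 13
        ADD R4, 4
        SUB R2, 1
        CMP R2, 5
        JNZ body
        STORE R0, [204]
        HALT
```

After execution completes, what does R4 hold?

after MOV R0, 9: R0=9
after MOV R2, 11: R2=11
after MOV R4, 200: R4=200
after LOAD R0, [R4]: R0=M[200]=24
after OR R0, 13: R0=24|13=29
after ADD R4, 4: R4=200+4=204
after SUB R2, 1: R2=11-1=10
CMP R2, 5  (cmp 10,5)
JNZ body: taken
after LOAD R0, [R4]: R0=M[204]=1
after OR R0, 13: R0=1|13=13
after ADD R4, 4: R4=204+4=208
after SUB R2, 1: R2=10-1=9
CMP R2, 5  (cmp 9,5)
JNZ body: taken
after LOAD R0, [R4]: R0=M[208]=12
after OR R0, 13: R0=12|13=13
after ADD R4, 4: R4=208+4=212
after SUB R2, 1: R2=9-1=8
CMP R2, 5  (cmp 8,5)
JNZ body: taken
after LOAD R0, [R4]: R0=M[212]=-1
after OR R0, 13: R0=(-1)|13=-1
after ADD R4, 4: R4=212+4=216
after SUB R2, 1: R2=8-1=7
CMP R2, 5  (cmp 7,5)
JNZ body: taken
after LOAD R0, [R4]: R0=M[216]=-2
after OR R0, 13: R0=(-2)|13=-1
after ADD R4, 4: R4=216+4=220
after SUB R2, 1: R2=7-1=6
CMP R2, 5  (cmp 6,5)
JNZ body: taken
after LOAD R0, [R4]: R0=M[220]=30
after OR R0, 13: R0=30|13=31
after ADD R4, 4: R4=220+4=224
after SUB R2, 1: R2=6-1=5
CMP R2, 5  (cmp 5,5)
JNZ body: not taken
STORE R0, [204] → M[204]=31
halt.

224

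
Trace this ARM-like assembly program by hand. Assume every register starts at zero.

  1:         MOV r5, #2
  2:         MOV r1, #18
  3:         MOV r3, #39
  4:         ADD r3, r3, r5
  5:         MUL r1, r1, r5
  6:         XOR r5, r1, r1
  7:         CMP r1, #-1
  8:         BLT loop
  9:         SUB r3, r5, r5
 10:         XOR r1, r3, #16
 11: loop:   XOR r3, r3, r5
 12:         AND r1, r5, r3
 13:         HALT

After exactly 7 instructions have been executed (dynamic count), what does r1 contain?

36

after MOV r5, #2: r5=2
after MOV r1, #18: r1=18
after MOV r3, #39: r3=39
after ADD r3, r3, r5: r3=39+2=41
after MUL r1, r1, r5: r1=18*2=36
after XOR r5, r1, r1: r5=36^36=0
CMP r1, #-1  (cmp 36,-1)
After step 7: r1 = 36.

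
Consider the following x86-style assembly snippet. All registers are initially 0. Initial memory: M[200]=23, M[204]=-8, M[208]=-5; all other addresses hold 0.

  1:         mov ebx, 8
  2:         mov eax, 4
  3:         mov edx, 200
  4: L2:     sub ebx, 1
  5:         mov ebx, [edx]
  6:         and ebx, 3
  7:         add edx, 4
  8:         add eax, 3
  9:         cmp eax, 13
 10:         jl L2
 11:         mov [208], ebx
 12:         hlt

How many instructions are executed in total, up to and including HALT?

26

mov ebx, 8 → ebx=8
mov eax, 4 → eax=4
mov edx, 200 → edx=200
sub ebx, 1 → ebx=8-1=7
mov ebx, [edx] → ebx=M[200]=23
and ebx, 3 → ebx=23&3=3
add edx, 4 → edx=200+4=204
add eax, 3 → eax=4+3=7
cmp eax, 13  (cmp 7,13)
jl L2: taken
sub ebx, 1 → ebx=3-1=2
mov ebx, [edx] → ebx=M[204]=-8
and ebx, 3 → ebx=(-8)&3=0
add edx, 4 → edx=204+4=208
add eax, 3 → eax=7+3=10
cmp eax, 13  (cmp 10,13)
jl L2: taken
sub ebx, 1 → ebx=0-1=-1
mov ebx, [edx] → ebx=M[208]=-5
and ebx, 3 → ebx=(-5)&3=3
add edx, 4 → edx=208+4=212
add eax, 3 → eax=10+3=13
cmp eax, 13  (cmp 13,13)
jl L2: not taken
mov [208], ebx → M[208]=3
halt.
Total executed instructions: 26.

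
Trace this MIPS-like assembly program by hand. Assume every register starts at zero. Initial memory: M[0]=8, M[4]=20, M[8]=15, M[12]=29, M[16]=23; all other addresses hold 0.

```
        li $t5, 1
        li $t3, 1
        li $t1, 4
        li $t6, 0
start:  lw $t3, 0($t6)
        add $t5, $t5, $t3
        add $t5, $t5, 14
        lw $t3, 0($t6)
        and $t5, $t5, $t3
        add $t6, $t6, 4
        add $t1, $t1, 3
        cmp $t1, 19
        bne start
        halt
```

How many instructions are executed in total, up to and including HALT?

50

li $t5, 1 → $t5=1
li $t3, 1 → $t3=1
li $t1, 4 → $t1=4
li $t6, 0 → $t6=0
lw $t3, 0($t6) → $t3=M[0]=8
add $t5, $t5, $t3 → $t5=1+8=9
add $t5, $t5, 14 → $t5=9+14=23
lw $t3, 0($t6) → $t3=M[0]=8
and $t5, $t5, $t3 → $t5=23&8=0
add $t6, $t6, 4 → $t6=0+4=4
add $t1, $t1, 3 → $t1=4+3=7
cmp $t1, 19  (cmp 7,19)
bne start: taken
lw $t3, 0($t6) → $t3=M[4]=20
add $t5, $t5, $t3 → $t5=0+20=20
add $t5, $t5, 14 → $t5=20+14=34
lw $t3, 0($t6) → $t3=M[4]=20
and $t5, $t5, $t3 → $t5=34&20=0
add $t6, $t6, 4 → $t6=4+4=8
add $t1, $t1, 3 → $t1=7+3=10
cmp $t1, 19  (cmp 10,19)
bne start: taken
lw $t3, 0($t6) → $t3=M[8]=15
add $t5, $t5, $t3 → $t5=0+15=15
add $t5, $t5, 14 → $t5=15+14=29
lw $t3, 0($t6) → $t3=M[8]=15
and $t5, $t5, $t3 → $t5=29&15=13
add $t6, $t6, 4 → $t6=8+4=12
add $t1, $t1, 3 → $t1=10+3=13
cmp $t1, 19  (cmp 13,19)
bne start: taken
lw $t3, 0($t6) → $t3=M[12]=29
add $t5, $t5, $t3 → $t5=13+29=42
add $t5, $t5, 14 → $t5=42+14=56
lw $t3, 0($t6) → $t3=M[12]=29
and $t5, $t5, $t3 → $t5=56&29=24
add $t6, $t6, 4 → $t6=12+4=16
add $t1, $t1, 3 → $t1=13+3=16
cmp $t1, 19  (cmp 16,19)
bne start: taken
lw $t3, 0($t6) → $t3=M[16]=23
add $t5, $t5, $t3 → $t5=24+23=47
add $t5, $t5, 14 → $t5=47+14=61
lw $t3, 0($t6) → $t3=M[16]=23
and $t5, $t5, $t3 → $t5=61&23=21
add $t6, $t6, 4 → $t6=16+4=20
add $t1, $t1, 3 → $t1=16+3=19
cmp $t1, 19  (cmp 19,19)
bne start: not taken
halt.
Total executed instructions: 50.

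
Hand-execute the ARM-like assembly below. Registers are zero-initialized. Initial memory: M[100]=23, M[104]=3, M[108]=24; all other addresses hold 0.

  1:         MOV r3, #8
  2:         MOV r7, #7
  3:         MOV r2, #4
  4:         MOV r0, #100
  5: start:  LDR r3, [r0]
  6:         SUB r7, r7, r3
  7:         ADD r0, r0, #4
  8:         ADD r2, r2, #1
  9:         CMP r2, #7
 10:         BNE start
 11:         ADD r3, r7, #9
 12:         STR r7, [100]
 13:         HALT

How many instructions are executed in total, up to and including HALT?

25

after MOV r3, #8: r3=8
after MOV r7, #7: r7=7
after MOV r2, #4: r2=4
after MOV r0, #100: r0=100
after LDR r3, [r0]: r3=M[100]=23
after SUB r7, r7, r3: r7=7-23=-16
after ADD r0, r0, #4: r0=100+4=104
after ADD r2, r2, #1: r2=4+1=5
CMP r2, #7  (cmp 5,7)
BNE start: taken
after LDR r3, [r0]: r3=M[104]=3
after SUB r7, r7, r3: r7=(-16)-3=-19
after ADD r0, r0, #4: r0=104+4=108
after ADD r2, r2, #1: r2=5+1=6
CMP r2, #7  (cmp 6,7)
BNE start: taken
after LDR r3, [r0]: r3=M[108]=24
after SUB r7, r7, r3: r7=(-19)-24=-43
after ADD r0, r0, #4: r0=108+4=112
after ADD r2, r2, #1: r2=6+1=7
CMP r2, #7  (cmp 7,7)
BNE start: not taken
after ADD r3, r7, #9: r3=(-43)+9=-34
STR r7, [100] → M[100]=-43
halt.
Total executed instructions: 25.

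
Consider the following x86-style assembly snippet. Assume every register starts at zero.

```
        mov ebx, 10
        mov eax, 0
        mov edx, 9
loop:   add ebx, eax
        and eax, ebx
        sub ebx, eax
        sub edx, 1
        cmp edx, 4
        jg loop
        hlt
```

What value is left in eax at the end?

ebx=10
eax=0
edx=9
ebx=10+0=10
eax=0&10=0
ebx=10-0=10
edx=9-1=8
cmp edx, 4  (cmp 8,4)
jg loop: taken
ebx=10+0=10
eax=0&10=0
ebx=10-0=10
edx=8-1=7
cmp edx, 4  (cmp 7,4)
jg loop: taken
ebx=10+0=10
eax=0&10=0
ebx=10-0=10
edx=7-1=6
cmp edx, 4  (cmp 6,4)
jg loop: taken
ebx=10+0=10
eax=0&10=0
ebx=10-0=10
edx=6-1=5
cmp edx, 4  (cmp 5,4)
jg loop: taken
ebx=10+0=10
eax=0&10=0
ebx=10-0=10
edx=5-1=4
cmp edx, 4  (cmp 4,4)
jg loop: not taken
halt.

0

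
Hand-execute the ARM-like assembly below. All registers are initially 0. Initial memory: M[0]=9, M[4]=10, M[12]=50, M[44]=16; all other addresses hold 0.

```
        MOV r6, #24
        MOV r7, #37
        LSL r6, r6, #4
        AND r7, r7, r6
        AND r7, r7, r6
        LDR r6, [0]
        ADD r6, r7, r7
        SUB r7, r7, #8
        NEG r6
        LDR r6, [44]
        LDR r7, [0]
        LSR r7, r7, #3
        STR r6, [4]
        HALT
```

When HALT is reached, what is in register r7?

1

after MOV r6, #24: r6=24
after MOV r7, #37: r7=37
after LSL r6, r6, #4: r6=24<<4=384
after AND r7, r7, r6: r7=37&384=0
after AND r7, r7, r6: r7=0&384=0
after LDR r6, [0]: r6=M[0]=9
after ADD r6, r7, r7: r6=0+0=0
after SUB r7, r7, #8: r7=0-8=-8
after NEG r6: r6=-(0)=0
after LDR r6, [44]: r6=M[44]=16
after LDR r7, [0]: r7=M[0]=9
after LSR r7, r7, #3: r7=9>>3=1
STR r6, [4] → M[4]=16
halt.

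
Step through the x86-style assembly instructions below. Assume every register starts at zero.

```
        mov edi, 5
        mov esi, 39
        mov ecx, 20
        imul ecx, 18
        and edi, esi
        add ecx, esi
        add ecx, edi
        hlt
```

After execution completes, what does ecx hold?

mov edi, 5 → edi=5
mov esi, 39 → esi=39
mov ecx, 20 → ecx=20
imul ecx, 18 → ecx=20*18=360
and edi, esi → edi=5&39=5
add ecx, esi → ecx=360+39=399
add ecx, edi → ecx=399+5=404
halt.

404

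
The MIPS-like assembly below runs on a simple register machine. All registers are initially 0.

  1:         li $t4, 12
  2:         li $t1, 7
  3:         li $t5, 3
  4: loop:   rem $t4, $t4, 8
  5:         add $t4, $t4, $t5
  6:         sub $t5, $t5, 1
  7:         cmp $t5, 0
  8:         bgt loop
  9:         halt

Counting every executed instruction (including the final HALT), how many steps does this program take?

$t4=12
$t1=7
$t5=3
$t4=12%8=4
$t4=4+3=7
$t5=3-1=2
cmp $t5, 0  (cmp 2,0)
bgt loop: taken
$t4=7%8=7
$t4=7+2=9
$t5=2-1=1
cmp $t5, 0  (cmp 1,0)
bgt loop: taken
$t4=9%8=1
$t4=1+1=2
$t5=1-1=0
cmp $t5, 0  (cmp 0,0)
bgt loop: not taken
halt.
Total executed instructions: 19.

19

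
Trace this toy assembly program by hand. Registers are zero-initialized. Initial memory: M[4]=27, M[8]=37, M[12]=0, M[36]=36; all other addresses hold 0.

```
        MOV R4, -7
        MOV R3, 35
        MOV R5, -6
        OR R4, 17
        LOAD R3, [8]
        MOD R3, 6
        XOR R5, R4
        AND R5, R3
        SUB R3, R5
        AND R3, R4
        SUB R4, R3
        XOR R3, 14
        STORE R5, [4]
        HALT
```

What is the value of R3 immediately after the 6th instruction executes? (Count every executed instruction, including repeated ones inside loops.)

1

after MOV R4, -7: R4=-7
after MOV R3, 35: R3=35
after MOV R5, -6: R5=-6
after OR R4, 17: R4=(-7)|17=-7
after LOAD R3, [8]: R3=M[8]=37
after MOD R3, 6: R3=37%6=1
After step 6: R3 = 1.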